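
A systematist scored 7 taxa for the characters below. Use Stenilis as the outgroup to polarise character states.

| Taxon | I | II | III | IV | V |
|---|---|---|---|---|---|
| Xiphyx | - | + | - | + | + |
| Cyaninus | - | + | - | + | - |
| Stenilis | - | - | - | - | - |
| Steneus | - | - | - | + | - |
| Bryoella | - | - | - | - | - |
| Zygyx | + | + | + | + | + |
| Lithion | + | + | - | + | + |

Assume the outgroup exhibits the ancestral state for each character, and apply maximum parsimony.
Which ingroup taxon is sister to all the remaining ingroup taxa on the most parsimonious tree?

Bryoella

The outgroup has state '-' for every character, so '+' is the derived state throughout.
I (derived state '+') is shared by Lithion and Zygyx — a synapomorphy uniting that clade.
II: derived state '+' in Cyaninus, Lithion, Xiphyx, and Zygyx only — synapomorphy for {Cyaninus, Lithion, Xiphyx, Zygyx}.
III: derived state '+' in Zygyx only — an autapomorphy, so it tells us nothing about relationships among taxa.
IV (derived state '+') is shared by Cyaninus, Lithion, Steneus, Xiphyx, and Zygyx — a synapomorphy uniting that clade.
Only Lithion, Xiphyx, and Zygyx show the derived state '+' for V, supporting them as a clade.
Most parsimonious ingroup topology: (Bryoella,((Cyaninus,((Lithion,Zygyx),Xiphyx)),Steneus)).
Bryoella is sister to the clade containing all other ingroup taxa, so it is the earliest-diverging (most basal) ingroup lineage.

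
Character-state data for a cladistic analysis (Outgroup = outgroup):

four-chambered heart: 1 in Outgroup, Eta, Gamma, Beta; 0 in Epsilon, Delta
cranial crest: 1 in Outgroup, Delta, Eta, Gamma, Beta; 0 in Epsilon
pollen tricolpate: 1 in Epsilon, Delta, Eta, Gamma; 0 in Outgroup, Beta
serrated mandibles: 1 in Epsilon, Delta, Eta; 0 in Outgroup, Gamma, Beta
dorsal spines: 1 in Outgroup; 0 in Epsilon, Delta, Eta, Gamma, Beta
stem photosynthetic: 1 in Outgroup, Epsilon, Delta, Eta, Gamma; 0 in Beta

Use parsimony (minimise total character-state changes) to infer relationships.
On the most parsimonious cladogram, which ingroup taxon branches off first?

Beta

Character polarity is set by the outgroup: the derived state is whichever differs from the outgroup's state, so for four-chambered heart, cranial crest, dorsal spines, stem photosynthetic the derived state is '0', and for the remaining characters it is '1'.
four-chambered heart: derived state '0' in Delta and Epsilon only — synapomorphy for {Delta, Epsilon}.
cranial crest (derived state '0') is unique to Epsilon (autapomorphy; uninformative for grouping).
pollen tricolpate: derived state '1' in Delta, Epsilon, Eta, and Gamma only — synapomorphy for {Delta, Epsilon, Eta, Gamma}.
serrated mandibles (derived state '1') is shared by Delta, Epsilon, and Eta — a synapomorphy uniting that clade.
All ingroup taxa share the derived state '0' for dorsal spines; it defines the ingroup but does not resolve relationships within it.
stem photosynthetic: derived state '0' in Beta only — an autapomorphy, so it tells us nothing about relationships among taxa.
Most parsimonious ingroup topology: ((((Epsilon,Delta),Eta),Gamma),Beta).
Beta is sister to the clade containing all other ingroup taxa, so it is the earliest-diverging (most basal) ingroup lineage.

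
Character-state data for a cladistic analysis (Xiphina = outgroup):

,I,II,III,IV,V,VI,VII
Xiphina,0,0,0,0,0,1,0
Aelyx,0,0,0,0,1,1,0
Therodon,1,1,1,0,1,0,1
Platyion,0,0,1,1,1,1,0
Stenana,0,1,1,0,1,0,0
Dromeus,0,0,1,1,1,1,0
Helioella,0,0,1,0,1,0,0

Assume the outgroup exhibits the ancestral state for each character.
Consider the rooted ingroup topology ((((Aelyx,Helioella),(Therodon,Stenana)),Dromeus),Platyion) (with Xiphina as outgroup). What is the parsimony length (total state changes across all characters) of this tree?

10

Map each character onto ((((Aelyx,Helioella),(Therodon,Stenana)),Dromeus),Platyion) (rooted by Xiphina) and count the minimum state changes it requires (Fitch parsimony):
I: 1; II: 1; III: 2; IV: 2; V: 1; VI: 2; VII: 1.
Total tree length = 10.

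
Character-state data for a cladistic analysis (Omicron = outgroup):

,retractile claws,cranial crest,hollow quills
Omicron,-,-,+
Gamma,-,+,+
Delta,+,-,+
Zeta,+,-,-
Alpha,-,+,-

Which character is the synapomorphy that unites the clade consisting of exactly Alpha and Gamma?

Character polarity is set by the outgroup: the derived state is whichever differs from the outgroup's state, so for hollow quills the derived state is '-', and for the remaining characters it is '+'.
Only Delta and Zeta show the derived state '+' for retractile claws, supporting them as a clade.
cranial crest (derived state '+') is shared by Alpha and Gamma — a synapomorphy uniting that clade.
hollow quills (state '-') occurs in Alpha and Zeta but conflicts with the nesting implied by the other characters — most parsimoniously interpreted as homoplasy.
Most parsimonious ingroup topology: ((Gamma,Alpha),(Delta,Zeta)).
The clade {Alpha, Gamma} is supported by cranial crest: its derived state '+' occurs in exactly those taxa and in no other taxon (including the outgroup).

cranial crest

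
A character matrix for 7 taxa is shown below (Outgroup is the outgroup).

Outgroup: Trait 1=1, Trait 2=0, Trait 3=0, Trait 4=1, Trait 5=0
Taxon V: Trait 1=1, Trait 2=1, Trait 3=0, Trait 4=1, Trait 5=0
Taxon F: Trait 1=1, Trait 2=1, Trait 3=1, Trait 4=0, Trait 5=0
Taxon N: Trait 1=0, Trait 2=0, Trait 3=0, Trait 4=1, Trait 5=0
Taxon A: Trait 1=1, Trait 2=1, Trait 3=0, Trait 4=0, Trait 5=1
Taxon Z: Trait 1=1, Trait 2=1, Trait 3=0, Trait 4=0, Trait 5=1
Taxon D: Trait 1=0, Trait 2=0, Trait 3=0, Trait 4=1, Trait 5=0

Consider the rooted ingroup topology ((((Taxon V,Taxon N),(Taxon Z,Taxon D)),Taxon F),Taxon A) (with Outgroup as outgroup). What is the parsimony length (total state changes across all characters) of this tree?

Map each character onto ((((Taxon V,Taxon N),(Taxon Z,Taxon D)),Taxon F),Taxon A) (rooted by Outgroup) and count the minimum state changes it requires (Fitch parsimony):
Trait 1: 2; Trait 2: 3; Trait 3: 1; Trait 4: 3; Trait 5: 2.
Total tree length = 11.

11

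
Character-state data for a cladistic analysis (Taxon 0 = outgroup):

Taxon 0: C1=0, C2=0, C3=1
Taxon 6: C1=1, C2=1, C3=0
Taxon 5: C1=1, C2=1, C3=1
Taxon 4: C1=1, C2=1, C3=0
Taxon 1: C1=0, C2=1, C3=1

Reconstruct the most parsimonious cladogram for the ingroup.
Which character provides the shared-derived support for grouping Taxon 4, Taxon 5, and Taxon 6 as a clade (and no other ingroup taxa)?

C1

Character polarity is set by the outgroup: the derived state is whichever differs from the outgroup's state, so for C3 the derived state is '0', and for the remaining characters it is '1'.
Only Taxon 4, Taxon 5, and Taxon 6 show the derived state '1' for C1, supporting them as a clade.
C2 (derived state '1') is shared by all ingroup taxa — unites the whole ingroup.
C3: derived state '0' in Taxon 4 and Taxon 6 only — synapomorphy for {Taxon 4, Taxon 6}.
Most parsimonious ingroup topology: (((Taxon 6,Taxon 4),Taxon 5),Taxon 1).
The clade {Taxon 4, Taxon 5, Taxon 6} is supported by C1: its derived state '1' occurs in exactly those taxa and in no other taxon (including the outgroup).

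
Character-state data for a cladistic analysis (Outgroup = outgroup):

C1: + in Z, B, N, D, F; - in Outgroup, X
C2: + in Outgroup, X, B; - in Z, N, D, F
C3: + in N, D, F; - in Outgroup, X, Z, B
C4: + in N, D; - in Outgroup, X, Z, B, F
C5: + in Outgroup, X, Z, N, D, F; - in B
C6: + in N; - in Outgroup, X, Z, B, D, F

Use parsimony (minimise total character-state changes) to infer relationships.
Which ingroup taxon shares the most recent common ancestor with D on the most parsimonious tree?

Character polarity is set by the outgroup: the derived state is whichever differs from the outgroup's state, so for C2, C5 the derived state is '-', and for the remaining characters it is '+'.
C1: derived state '+' in B, D, F, N, and Z only — synapomorphy for {B, D, F, N, Z}.
Only D, F, N, and Z show the derived state '-' for C2, supporting them as a clade.
C3: derived state '+' in D, F, and N only — synapomorphy for {D, F, N}.
C4: derived state '+' in D and N only — synapomorphy for {D, N}.
C5 (derived state '-') is unique to B (autapomorphy; uninformative for grouping).
C6 (derived state '+') is unique to N (autapomorphy; uninformative for grouping).
Most parsimonious ingroup topology: (X,((Z,((N,D),F)),B)).
D and N form a cherry on this tree, so they are sister taxa.

N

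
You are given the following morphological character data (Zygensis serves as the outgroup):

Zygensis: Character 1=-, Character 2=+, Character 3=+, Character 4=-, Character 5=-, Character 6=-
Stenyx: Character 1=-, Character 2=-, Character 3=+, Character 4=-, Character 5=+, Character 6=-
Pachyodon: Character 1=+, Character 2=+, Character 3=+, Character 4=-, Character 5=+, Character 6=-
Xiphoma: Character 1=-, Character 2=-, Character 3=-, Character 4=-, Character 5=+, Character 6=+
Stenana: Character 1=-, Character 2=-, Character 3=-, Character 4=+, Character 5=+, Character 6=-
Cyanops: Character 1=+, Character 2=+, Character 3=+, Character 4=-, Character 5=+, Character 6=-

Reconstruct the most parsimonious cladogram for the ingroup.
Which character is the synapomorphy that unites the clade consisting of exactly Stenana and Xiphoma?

Character 3

Character polarity is set by the outgroup: the derived state is whichever differs from the outgroup's state, so for Character 2, Character 3 the derived state is '-', and for the remaining characters it is '+'.
Character 1 (derived state '+') is shared by Cyanops and Pachyodon — a synapomorphy uniting that clade.
Character 2 (derived state '-') is shared by Stenana, Stenyx, and Xiphoma — a synapomorphy uniting that clade.
Only Stenana and Xiphoma show the derived state '-' for Character 3, supporting them as a clade.
Character 4: derived state '+' in Stenana only — an autapomorphy, so it tells us nothing about relationships among taxa.
Character 5 (derived state '+') is shared by all ingroup taxa — unites the whole ingroup.
Character 6: derived state '+' in Xiphoma only — an autapomorphy, so it tells us nothing about relationships among taxa.
Most parsimonious ingroup topology: ((Stenyx,(Xiphoma,Stenana)),(Pachyodon,Cyanops)).
The clade {Stenana, Xiphoma} is supported by Character 3: its derived state '-' occurs in exactly those taxa and in no other taxon (including the outgroup).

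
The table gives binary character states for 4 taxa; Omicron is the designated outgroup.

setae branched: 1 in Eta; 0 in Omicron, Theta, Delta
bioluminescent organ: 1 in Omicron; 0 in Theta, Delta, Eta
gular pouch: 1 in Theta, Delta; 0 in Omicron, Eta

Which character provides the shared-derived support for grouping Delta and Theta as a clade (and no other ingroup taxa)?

gular pouch

Character polarity is set by the outgroup: the derived state is whichever differs from the outgroup's state, so for bioluminescent organ the derived state is '0', and for the remaining characters it is '1'.
setae branched: derived state '1' in Eta only — an autapomorphy, so it tells us nothing about relationships among taxa.
bioluminescent organ (derived state '0') is shared by all ingroup taxa — unites the whole ingroup.
gular pouch (derived state '1') is shared by Delta and Theta — a synapomorphy uniting that clade.
Most parsimonious ingroup topology: ((Theta,Delta),Eta).
The clade {Delta, Theta} is supported by gular pouch: its derived state '1' occurs in exactly those taxa and in no other taxon (including the outgroup).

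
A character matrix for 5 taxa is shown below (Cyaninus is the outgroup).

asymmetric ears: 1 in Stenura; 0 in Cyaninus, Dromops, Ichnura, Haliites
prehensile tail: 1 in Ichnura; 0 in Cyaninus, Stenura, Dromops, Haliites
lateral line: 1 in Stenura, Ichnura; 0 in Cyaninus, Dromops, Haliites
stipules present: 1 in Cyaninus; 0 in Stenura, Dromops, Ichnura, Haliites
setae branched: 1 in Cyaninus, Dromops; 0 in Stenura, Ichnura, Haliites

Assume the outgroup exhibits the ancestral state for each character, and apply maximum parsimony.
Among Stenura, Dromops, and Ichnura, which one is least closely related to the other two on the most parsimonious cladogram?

Character polarity is set by the outgroup: the derived state is whichever differs from the outgroup's state, so for stipules present, setae branched the derived state is '0', and for the remaining characters it is '1'.
asymmetric ears (derived state '1') is unique to Stenura (autapomorphy; uninformative for grouping).
prehensile tail (derived state '1') is unique to Ichnura (autapomorphy; uninformative for grouping).
Only Ichnura and Stenura show the derived state '1' for lateral line, supporting them as a clade.
All ingroup taxa share the derived state '0' for stipules present; it defines the ingroup but does not resolve relationships within it.
setae branched (derived state '0') is shared by Haliites, Ichnura, and Stenura — a synapomorphy uniting that clade.
Most parsimonious ingroup topology: (((Stenura,Ichnura),Haliites),Dromops).
Ichnura and Stenura share a more recent common ancestor with each other than either does with Dromops, so Dromops is the least closely related of the three.

Dromops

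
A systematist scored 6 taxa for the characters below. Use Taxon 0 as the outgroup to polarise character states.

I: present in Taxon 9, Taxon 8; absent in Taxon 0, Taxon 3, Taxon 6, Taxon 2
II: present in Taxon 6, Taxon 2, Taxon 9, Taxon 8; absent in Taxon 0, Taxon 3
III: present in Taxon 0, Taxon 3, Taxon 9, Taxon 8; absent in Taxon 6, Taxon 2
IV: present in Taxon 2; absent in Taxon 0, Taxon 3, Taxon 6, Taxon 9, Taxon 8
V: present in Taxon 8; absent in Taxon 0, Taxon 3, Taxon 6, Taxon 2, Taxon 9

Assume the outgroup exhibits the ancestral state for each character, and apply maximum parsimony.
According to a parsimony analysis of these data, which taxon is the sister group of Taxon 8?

Taxon 9

Character polarity is set by the outgroup: the derived state is whichever differs from the outgroup's state, so for III the derived state is 'absent', and for the remaining characters it is 'present'.
I (derived state 'present') is shared by Taxon 8 and Taxon 9 — a synapomorphy uniting that clade.
Only Taxon 2, Taxon 6, Taxon 8, and Taxon 9 show the derived state 'present' for II, supporting them as a clade.
III (derived state 'absent') is shared by Taxon 2 and Taxon 6 — a synapomorphy uniting that clade.
IV: derived state 'present' in Taxon 2 only — an autapomorphy, so it tells us nothing about relationships among taxa.
V (derived state 'present') is unique to Taxon 8 (autapomorphy; uninformative for grouping).
Most parsimonious ingroup topology: (Taxon 3,((Taxon 6,Taxon 2),(Taxon 9,Taxon 8))).
Taxon 8 and Taxon 9 form a cherry on this tree, so they are sister taxa.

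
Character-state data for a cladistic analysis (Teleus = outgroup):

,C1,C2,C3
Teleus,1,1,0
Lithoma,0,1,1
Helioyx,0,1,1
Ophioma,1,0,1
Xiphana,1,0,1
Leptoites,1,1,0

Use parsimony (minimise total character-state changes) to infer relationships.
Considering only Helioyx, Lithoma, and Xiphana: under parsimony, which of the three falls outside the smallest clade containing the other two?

Xiphana

Character polarity is set by the outgroup: the derived state is whichever differs from the outgroup's state, so for C1, C2 the derived state is '0', and for the remaining characters it is '1'.
C1 (derived state '0') is shared by Helioyx and Lithoma — a synapomorphy uniting that clade.
Only Ophioma and Xiphana show the derived state '0' for C2, supporting them as a clade.
C3: derived state '1' in Helioyx, Lithoma, Ophioma, and Xiphana only — synapomorphy for {Helioyx, Lithoma, Ophioma, Xiphana}.
Most parsimonious ingroup topology: (((Lithoma,Helioyx),(Ophioma,Xiphana)),Leptoites).
Lithoma and Helioyx share a more recent common ancestor with each other than either does with Xiphana, so Xiphana is the least closely related of the three.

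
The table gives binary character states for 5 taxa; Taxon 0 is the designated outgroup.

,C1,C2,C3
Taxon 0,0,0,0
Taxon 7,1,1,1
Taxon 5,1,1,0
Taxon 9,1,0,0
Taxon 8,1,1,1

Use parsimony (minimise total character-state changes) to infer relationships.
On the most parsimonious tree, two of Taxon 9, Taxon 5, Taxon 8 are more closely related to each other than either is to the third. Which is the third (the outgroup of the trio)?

The outgroup has state '0' for every character, so '1' is the derived state throughout.
C1 (derived state '1') is shared by all ingroup taxa — unites the whole ingroup.
C2: derived state '1' in Taxon 5, Taxon 7, and Taxon 8 only — synapomorphy for {Taxon 5, Taxon 7, Taxon 8}.
C3 (derived state '1') is shared by Taxon 7 and Taxon 8 — a synapomorphy uniting that clade.
Most parsimonious ingroup topology: (((Taxon 7,Taxon 8),Taxon 5),Taxon 9).
Taxon 5 and Taxon 8 share a more recent common ancestor with each other than either does with Taxon 9, so Taxon 9 is the least closely related of the three.

Taxon 9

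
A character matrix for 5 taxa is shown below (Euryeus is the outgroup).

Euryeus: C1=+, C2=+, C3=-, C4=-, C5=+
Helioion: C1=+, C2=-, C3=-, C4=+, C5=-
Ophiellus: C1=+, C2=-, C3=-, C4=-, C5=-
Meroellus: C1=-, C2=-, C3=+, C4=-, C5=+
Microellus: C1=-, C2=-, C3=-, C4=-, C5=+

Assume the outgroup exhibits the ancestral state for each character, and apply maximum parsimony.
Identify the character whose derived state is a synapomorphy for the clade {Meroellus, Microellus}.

C1

Character polarity is set by the outgroup: the derived state is whichever differs from the outgroup's state, so for C1, C2, C5 the derived state is '-', and for the remaining characters it is '+'.
C1: derived state '-' in Meroellus and Microellus only — synapomorphy for {Meroellus, Microellus}.
All ingroup taxa share the derived state '-' for C2; it defines the ingroup but does not resolve relationships within it.
C3 (derived state '+') is unique to Meroellus (autapomorphy; uninformative for grouping).
C4 (derived state '+') is unique to Helioion (autapomorphy; uninformative for grouping).
C5: derived state '-' in Helioion and Ophiellus only — synapomorphy for {Helioion, Ophiellus}.
Most parsimonious ingroup topology: ((Helioion,Ophiellus),(Meroellus,Microellus)).
The clade {Meroellus, Microellus} is supported by C1: its derived state '-' occurs in exactly those taxa and in no other taxon (including the outgroup).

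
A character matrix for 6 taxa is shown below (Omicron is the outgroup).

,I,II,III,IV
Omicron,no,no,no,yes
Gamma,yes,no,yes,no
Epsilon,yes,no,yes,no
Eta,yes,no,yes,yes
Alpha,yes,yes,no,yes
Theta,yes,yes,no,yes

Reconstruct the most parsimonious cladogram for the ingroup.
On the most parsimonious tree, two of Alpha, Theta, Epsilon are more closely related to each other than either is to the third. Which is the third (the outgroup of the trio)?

Character polarity is set by the outgroup: the derived state is whichever differs from the outgroup's state, so for IV the derived state is 'no', and for the remaining characters it is 'yes'.
All ingroup taxa share the derived state 'yes' for I; it defines the ingroup but does not resolve relationships within it.
II (derived state 'yes') is shared by Alpha and Theta — a synapomorphy uniting that clade.
III: derived state 'yes' in Epsilon, Eta, and Gamma only — synapomorphy for {Epsilon, Eta, Gamma}.
IV (derived state 'no') is shared by Epsilon and Gamma — a synapomorphy uniting that clade.
Most parsimonious ingroup topology: (((Gamma,Epsilon),Eta),(Alpha,Theta)).
Theta and Alpha share a more recent common ancestor with each other than either does with Epsilon, so Epsilon is the least closely related of the three.

Epsilon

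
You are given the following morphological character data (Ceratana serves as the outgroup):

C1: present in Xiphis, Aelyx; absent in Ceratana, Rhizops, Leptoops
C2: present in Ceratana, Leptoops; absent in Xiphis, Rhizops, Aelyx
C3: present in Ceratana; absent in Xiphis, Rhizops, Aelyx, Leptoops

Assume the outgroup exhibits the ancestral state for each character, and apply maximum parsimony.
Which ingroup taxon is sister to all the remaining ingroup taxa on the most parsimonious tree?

Leptoops

Character polarity is set by the outgroup: the derived state is whichever differs from the outgroup's state, so for C2, C3 the derived state is 'absent', and for the remaining characters it is 'present'.
Only Aelyx and Xiphis show the derived state 'present' for C1, supporting them as a clade.
C2 (derived state 'absent') is shared by Aelyx, Rhizops, and Xiphis — a synapomorphy uniting that clade.
All ingroup taxa share the derived state 'absent' for C3; it defines the ingroup but does not resolve relationships within it.
Most parsimonious ingroup topology: ((Rhizops,(Aelyx,Xiphis)),Leptoops).
Leptoops is sister to the clade containing all other ingroup taxa, so it is the earliest-diverging (most basal) ingroup lineage.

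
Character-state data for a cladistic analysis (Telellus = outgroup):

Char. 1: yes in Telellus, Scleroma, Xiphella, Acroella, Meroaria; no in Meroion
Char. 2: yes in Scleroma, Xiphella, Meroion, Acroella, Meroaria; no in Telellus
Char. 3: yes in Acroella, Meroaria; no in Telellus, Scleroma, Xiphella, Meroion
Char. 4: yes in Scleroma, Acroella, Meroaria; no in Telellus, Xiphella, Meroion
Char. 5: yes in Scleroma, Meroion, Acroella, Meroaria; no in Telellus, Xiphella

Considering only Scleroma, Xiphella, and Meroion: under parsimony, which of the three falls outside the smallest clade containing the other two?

Character polarity is set by the outgroup: the derived state is whichever differs from the outgroup's state, so for Char. 1 the derived state is 'no', and for the remaining characters it is 'yes'.
Char. 1: derived state 'no' in Meroion only — an autapomorphy, so it tells us nothing about relationships among taxa.
Char. 2 (derived state 'yes') is shared by all ingroup taxa — unites the whole ingroup.
Char. 3 (derived state 'yes') is shared by Acroella and Meroaria — a synapomorphy uniting that clade.
Only Acroella, Meroaria, and Scleroma show the derived state 'yes' for Char. 4, supporting them as a clade.
Char. 5: derived state 'yes' in Acroella, Meroaria, Meroion, and Scleroma only — synapomorphy for {Acroella, Meroaria, Meroion, Scleroma}.
Most parsimonious ingroup topology: (((Scleroma,(Acroella,Meroaria)),Meroion),Xiphella).
Meroion and Scleroma share a more recent common ancestor with each other than either does with Xiphella, so Xiphella is the least closely related of the three.

Xiphella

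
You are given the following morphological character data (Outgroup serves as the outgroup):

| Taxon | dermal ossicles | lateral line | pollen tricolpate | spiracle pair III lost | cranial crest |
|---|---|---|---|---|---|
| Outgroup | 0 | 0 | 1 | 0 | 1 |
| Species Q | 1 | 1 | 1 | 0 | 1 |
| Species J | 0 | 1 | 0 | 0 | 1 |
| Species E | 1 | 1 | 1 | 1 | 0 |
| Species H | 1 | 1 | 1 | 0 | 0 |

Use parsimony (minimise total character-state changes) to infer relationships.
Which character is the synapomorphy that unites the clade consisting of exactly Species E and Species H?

cranial crest

Character polarity is set by the outgroup: the derived state is whichever differs from the outgroup's state, so for pollen tricolpate, cranial crest the derived state is '0', and for the remaining characters it is '1'.
dermal ossicles: derived state '1' in Species E, Species H, and Species Q only — synapomorphy for {Species E, Species H, Species Q}.
lateral line (derived state '1') is shared by all ingroup taxa — unites the whole ingroup.
pollen tricolpate (derived state '0') is unique to Species J (autapomorphy; uninformative for grouping).
spiracle pair III lost (derived state '1') is unique to Species E (autapomorphy; uninformative for grouping).
cranial crest: derived state '0' in Species E and Species H only — synapomorphy for {Species E, Species H}.
Most parsimonious ingroup topology: ((Species Q,(Species E,Species H)),Species J).
The clade {Species E, Species H} is supported by cranial crest: its derived state '0' occurs in exactly those taxa and in no other taxon (including the outgroup).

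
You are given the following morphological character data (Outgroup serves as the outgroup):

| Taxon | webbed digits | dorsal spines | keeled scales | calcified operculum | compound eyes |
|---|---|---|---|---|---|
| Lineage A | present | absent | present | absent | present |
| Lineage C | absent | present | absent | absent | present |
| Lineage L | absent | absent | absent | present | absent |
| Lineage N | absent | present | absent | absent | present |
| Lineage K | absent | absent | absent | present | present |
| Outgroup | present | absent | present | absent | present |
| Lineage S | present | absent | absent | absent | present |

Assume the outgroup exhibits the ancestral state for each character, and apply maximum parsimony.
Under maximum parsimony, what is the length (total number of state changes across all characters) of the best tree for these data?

5

Character polarity is set by the outgroup: the derived state is whichever differs from the outgroup's state, so for webbed digits, keeled scales, compound eyes the derived state is 'absent', and for the remaining characters it is 'present'.
webbed digits (derived state 'absent') is shared by Lineage C, Lineage K, Lineage L, and Lineage N — a synapomorphy uniting that clade.
Only Lineage C and Lineage N show the derived state 'present' for dorsal spines, supporting them as a clade.
keeled scales: derived state 'absent' in Lineage C, Lineage K, Lineage L, Lineage N, and Lineage S only — synapomorphy for {Lineage C, Lineage K, Lineage L, Lineage N, Lineage S}.
Only Lineage K and Lineage L show the derived state 'present' for calcified operculum, supporting them as a clade.
compound eyes: derived state 'absent' in Lineage L only — an autapomorphy, so it tells us nothing about relationships among taxa.
Most parsimonious ingroup topology: ((((Lineage C,Lineage N),(Lineage L,Lineage K)),Lineage S),Lineage A).
Changes per character on this tree: webbed digits: 1; dorsal spines: 1; keeled scales: 1; calcified operculum: 1; compound eyes: 1.
Total = 5.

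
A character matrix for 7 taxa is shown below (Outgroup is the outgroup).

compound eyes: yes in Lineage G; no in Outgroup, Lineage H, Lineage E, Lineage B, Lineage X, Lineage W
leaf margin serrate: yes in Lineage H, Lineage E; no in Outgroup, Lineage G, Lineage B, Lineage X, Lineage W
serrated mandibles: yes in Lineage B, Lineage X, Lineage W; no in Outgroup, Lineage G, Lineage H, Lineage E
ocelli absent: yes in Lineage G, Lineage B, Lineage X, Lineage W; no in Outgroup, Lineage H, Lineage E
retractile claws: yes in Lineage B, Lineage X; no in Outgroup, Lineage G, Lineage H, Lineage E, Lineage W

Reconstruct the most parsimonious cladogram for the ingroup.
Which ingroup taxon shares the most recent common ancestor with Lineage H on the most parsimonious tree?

The outgroup has state 'no' for every character, so 'yes' is the derived state throughout.
compound eyes: derived state 'yes' in Lineage G only — an autapomorphy, so it tells us nothing about relationships among taxa.
Only Lineage E and Lineage H show the derived state 'yes' for leaf margin serrate, supporting them as a clade.
serrated mandibles (derived state 'yes') is shared by Lineage B, Lineage W, and Lineage X — a synapomorphy uniting that clade.
Only Lineage B, Lineage G, Lineage W, and Lineage X show the derived state 'yes' for ocelli absent, supporting them as a clade.
Only Lineage B and Lineage X show the derived state 'yes' for retractile claws, supporting them as a clade.
Most parsimonious ingroup topology: ((Lineage G,((Lineage B,Lineage X),Lineage W)),(Lineage H,Lineage E)).
Lineage H and Lineage E form a cherry on this tree, so they are sister taxa.

Lineage E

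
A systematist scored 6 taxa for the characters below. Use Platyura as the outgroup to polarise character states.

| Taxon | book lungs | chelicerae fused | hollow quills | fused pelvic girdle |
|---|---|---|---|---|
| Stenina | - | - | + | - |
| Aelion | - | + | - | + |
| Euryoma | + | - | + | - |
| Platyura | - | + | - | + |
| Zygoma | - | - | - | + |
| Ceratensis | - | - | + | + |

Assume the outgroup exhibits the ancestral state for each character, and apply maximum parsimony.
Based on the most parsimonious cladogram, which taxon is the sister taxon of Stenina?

Character polarity is set by the outgroup: the derived state is whichever differs from the outgroup's state, so for chelicerae fused, fused pelvic girdle the derived state is '-', and for the remaining characters it is '+'.
book lungs: derived state '+' in Euryoma only — an autapomorphy, so it tells us nothing about relationships among taxa.
Only Ceratensis, Euryoma, Stenina, and Zygoma show the derived state '-' for chelicerae fused, supporting them as a clade.
hollow quills (derived state '+') is shared by Ceratensis, Euryoma, and Stenina — a synapomorphy uniting that clade.
fused pelvic girdle: derived state '-' in Euryoma and Stenina only — synapomorphy for {Euryoma, Stenina}.
Most parsimonious ingroup topology: ((((Stenina,Euryoma),Ceratensis),Zygoma),Aelion).
Stenina and Euryoma form a cherry on this tree, so they are sister taxa.

Euryoma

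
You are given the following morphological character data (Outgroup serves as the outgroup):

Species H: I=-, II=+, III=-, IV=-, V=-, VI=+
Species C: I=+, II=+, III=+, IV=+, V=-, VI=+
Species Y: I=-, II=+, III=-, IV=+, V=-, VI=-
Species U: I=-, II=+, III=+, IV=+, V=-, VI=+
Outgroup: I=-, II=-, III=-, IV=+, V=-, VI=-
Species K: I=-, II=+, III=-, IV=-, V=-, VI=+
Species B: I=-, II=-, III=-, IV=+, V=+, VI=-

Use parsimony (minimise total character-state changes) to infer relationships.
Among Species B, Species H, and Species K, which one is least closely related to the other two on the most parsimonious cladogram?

Character polarity is set by the outgroup: the derived state is whichever differs from the outgroup's state, so for IV the derived state is '-', and for the remaining characters it is '+'.
I (derived state '+') is unique to Species C (autapomorphy; uninformative for grouping).
Only Species C, Species H, Species K, Species U, and Species Y show the derived state '+' for II, supporting them as a clade.
Only Species C and Species U show the derived state '+' for III, supporting them as a clade.
IV: derived state '-' in Species H and Species K only — synapomorphy for {Species H, Species K}.
V: derived state '+' in Species B only — an autapomorphy, so it tells us nothing about relationships among taxa.
VI (derived state '+') is shared by Species C, Species H, Species K, and Species U — a synapomorphy uniting that clade.
Most parsimonious ingroup topology: ((Species Y,((Species U,Species C),(Species K,Species H))),Species B).
Species K and Species H share a more recent common ancestor with each other than either does with Species B, so Species B is the least closely related of the three.

Species B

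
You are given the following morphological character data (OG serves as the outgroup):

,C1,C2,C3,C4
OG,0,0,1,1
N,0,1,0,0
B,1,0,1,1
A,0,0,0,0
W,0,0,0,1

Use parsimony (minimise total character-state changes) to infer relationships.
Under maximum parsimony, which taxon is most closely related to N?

A

Character polarity is set by the outgroup: the derived state is whichever differs from the outgroup's state, so for C3, C4 the derived state is '0', and for the remaining characters it is '1'.
C1: derived state '1' in B only — an autapomorphy, so it tells us nothing about relationships among taxa.
C2 (derived state '1') is unique to N (autapomorphy; uninformative for grouping).
Only A, N, and W show the derived state '0' for C3, supporting them as a clade.
Only A and N show the derived state '0' for C4, supporting them as a clade.
Most parsimonious ingroup topology: (((N,A),W),B).
N and A form a cherry on this tree, so they are sister taxa.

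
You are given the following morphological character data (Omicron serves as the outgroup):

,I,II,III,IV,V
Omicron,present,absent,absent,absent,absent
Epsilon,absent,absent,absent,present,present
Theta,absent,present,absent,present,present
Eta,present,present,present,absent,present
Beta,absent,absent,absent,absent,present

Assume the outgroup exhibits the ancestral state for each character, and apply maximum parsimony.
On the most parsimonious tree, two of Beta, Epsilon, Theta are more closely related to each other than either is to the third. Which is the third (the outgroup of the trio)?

Character polarity is set by the outgroup: the derived state is whichever differs from the outgroup's state, so for I the derived state is 'absent', and for the remaining characters it is 'present'.
I (derived state 'absent') is shared by Beta, Epsilon, and Theta — a synapomorphy uniting that clade.
II (state 'present') occurs in Eta and Theta but conflicts with the nesting implied by the other characters — most parsimoniously interpreted as homoplasy.
III: derived state 'present' in Eta only — an autapomorphy, so it tells us nothing about relationships among taxa.
Only Epsilon and Theta show the derived state 'present' for IV, supporting them as a clade.
V (derived state 'present') is shared by all ingroup taxa — unites the whole ingroup.
Most parsimonious ingroup topology: (((Epsilon,Theta),Beta),Eta).
Theta and Epsilon share a more recent common ancestor with each other than either does with Beta, so Beta is the least closely related of the three.

Beta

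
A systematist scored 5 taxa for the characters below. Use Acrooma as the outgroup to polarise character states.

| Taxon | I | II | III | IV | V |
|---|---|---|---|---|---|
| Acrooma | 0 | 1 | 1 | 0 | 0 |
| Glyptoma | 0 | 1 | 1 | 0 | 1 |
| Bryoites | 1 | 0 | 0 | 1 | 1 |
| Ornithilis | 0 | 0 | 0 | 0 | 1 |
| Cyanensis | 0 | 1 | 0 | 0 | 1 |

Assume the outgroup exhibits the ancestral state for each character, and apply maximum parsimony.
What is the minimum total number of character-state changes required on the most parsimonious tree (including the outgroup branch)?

Character polarity is set by the outgroup: the derived state is whichever differs from the outgroup's state, so for II, III the derived state is '0', and for the remaining characters it is '1'.
I: derived state '1' in Bryoites only — an autapomorphy, so it tells us nothing about relationships among taxa.
II (derived state '0') is shared by Bryoites and Ornithilis — a synapomorphy uniting that clade.
III: derived state '0' in Bryoites, Cyanensis, and Ornithilis only — synapomorphy for {Bryoites, Cyanensis, Ornithilis}.
IV: derived state '1' in Bryoites only — an autapomorphy, so it tells us nothing about relationships among taxa.
V (derived state '1') is shared by all ingroup taxa — unites the whole ingroup.
Most parsimonious ingroup topology: (Glyptoma,((Bryoites,Ornithilis),Cyanensis)).
Changes per character on this tree: I: 1; II: 1; III: 1; IV: 1; V: 1.
Total = 5.

5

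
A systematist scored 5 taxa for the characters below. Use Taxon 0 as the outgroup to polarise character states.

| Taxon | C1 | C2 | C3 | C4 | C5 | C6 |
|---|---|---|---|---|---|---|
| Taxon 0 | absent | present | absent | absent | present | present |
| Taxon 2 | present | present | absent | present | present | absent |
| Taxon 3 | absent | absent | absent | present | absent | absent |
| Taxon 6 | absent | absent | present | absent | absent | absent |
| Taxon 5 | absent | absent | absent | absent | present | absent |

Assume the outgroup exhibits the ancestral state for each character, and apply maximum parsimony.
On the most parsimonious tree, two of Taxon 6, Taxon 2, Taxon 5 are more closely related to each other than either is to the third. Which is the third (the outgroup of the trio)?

Character polarity is set by the outgroup: the derived state is whichever differs from the outgroup's state, so for C2, C5, C6 the derived state is 'absent', and for the remaining characters it is 'present'.
C1: derived state 'present' in Taxon 2 only — an autapomorphy, so it tells us nothing about relationships among taxa.
C2 (derived state 'absent') is shared by Taxon 3, Taxon 5, and Taxon 6 — a synapomorphy uniting that clade.
C3: derived state 'present' in Taxon 6 only — an autapomorphy, so it tells us nothing about relationships among taxa.
C4 (state 'present') occurs in Taxon 2 and Taxon 3 but conflicts with the nesting implied by the other characters — most parsimoniously interpreted as homoplasy.
Only Taxon 3 and Taxon 6 show the derived state 'absent' for C5, supporting them as a clade.
C6 (derived state 'absent') is shared by all ingroup taxa — unites the whole ingroup.
Most parsimonious ingroup topology: (Taxon 2,((Taxon 3,Taxon 6),Taxon 5)).
Taxon 6 and Taxon 5 share a more recent common ancestor with each other than either does with Taxon 2, so Taxon 2 is the least closely related of the three.

Taxon 2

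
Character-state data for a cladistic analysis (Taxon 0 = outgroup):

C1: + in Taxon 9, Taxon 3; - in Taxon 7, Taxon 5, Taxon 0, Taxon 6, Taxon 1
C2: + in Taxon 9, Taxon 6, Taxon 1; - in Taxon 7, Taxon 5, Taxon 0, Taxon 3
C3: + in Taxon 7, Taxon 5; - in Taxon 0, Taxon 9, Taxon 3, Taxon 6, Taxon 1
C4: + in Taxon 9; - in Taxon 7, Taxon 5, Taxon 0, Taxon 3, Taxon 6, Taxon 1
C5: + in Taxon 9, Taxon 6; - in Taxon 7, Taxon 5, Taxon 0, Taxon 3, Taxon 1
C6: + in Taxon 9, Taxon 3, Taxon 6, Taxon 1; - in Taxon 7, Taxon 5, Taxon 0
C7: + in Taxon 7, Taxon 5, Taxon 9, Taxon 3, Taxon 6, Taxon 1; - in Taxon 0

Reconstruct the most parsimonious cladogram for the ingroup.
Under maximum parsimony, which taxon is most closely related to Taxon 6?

The outgroup has state '-' for every character, so '+' is the derived state throughout.
C1 (state '+') occurs in Taxon 3 and Taxon 9 but conflicts with the nesting implied by the other characters — most parsimoniously interpreted as homoplasy.
Only Taxon 1, Taxon 6, and Taxon 9 show the derived state '+' for C2, supporting them as a clade.
Only Taxon 5 and Taxon 7 show the derived state '+' for C3, supporting them as a clade.
C4 (derived state '+') is unique to Taxon 9 (autapomorphy; uninformative for grouping).
C5: derived state '+' in Taxon 6 and Taxon 9 only — synapomorphy for {Taxon 6, Taxon 9}.
C6 (derived state '+') is shared by Taxon 1, Taxon 3, Taxon 6, and Taxon 9 — a synapomorphy uniting that clade.
C7 (derived state '+') is shared by all ingroup taxa — unites the whole ingroup.
Most parsimonious ingroup topology: ((((Taxon 6,Taxon 9),Taxon 1),Taxon 3),(Taxon 5,Taxon 7)).
Taxon 6 and Taxon 9 form a cherry on this tree, so they are sister taxa.

Taxon 9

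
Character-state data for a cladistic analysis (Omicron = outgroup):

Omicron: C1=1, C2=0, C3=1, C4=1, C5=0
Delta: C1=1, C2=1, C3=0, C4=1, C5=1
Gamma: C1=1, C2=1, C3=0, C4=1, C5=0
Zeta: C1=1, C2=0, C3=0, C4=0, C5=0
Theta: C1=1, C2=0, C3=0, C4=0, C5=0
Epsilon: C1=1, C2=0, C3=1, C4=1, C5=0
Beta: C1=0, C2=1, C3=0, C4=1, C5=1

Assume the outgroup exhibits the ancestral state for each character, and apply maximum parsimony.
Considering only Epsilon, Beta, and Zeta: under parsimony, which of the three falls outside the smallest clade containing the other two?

Character polarity is set by the outgroup: the derived state is whichever differs from the outgroup's state, so for C1, C3, C4 the derived state is '0', and for the remaining characters it is '1'.
C1 (derived state '0') is unique to Beta (autapomorphy; uninformative for grouping).
C2: derived state '1' in Beta, Delta, and Gamma only — synapomorphy for {Beta, Delta, Gamma}.
C3 (derived state '0') is shared by Beta, Delta, Gamma, Theta, and Zeta — a synapomorphy uniting that clade.
C4: derived state '0' in Theta and Zeta only — synapomorphy for {Theta, Zeta}.
Only Beta and Delta show the derived state '1' for C5, supporting them as a clade.
Most parsimonious ingroup topology: ((((Delta,Beta),Gamma),(Zeta,Theta)),Epsilon).
Zeta and Beta share a more recent common ancestor with each other than either does with Epsilon, so Epsilon is the least closely related of the three.

Epsilon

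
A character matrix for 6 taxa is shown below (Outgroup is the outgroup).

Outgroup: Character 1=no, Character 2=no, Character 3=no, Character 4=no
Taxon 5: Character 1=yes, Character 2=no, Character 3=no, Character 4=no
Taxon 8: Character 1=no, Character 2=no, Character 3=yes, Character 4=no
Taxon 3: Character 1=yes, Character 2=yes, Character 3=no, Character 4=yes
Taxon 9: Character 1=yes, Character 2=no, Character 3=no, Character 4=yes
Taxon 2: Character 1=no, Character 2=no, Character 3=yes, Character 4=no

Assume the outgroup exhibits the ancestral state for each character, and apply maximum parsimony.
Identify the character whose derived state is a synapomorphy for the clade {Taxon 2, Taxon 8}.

Character 3

The outgroup has state 'no' for every character, so 'yes' is the derived state throughout.
Character 1 (derived state 'yes') is shared by Taxon 3, Taxon 5, and Taxon 9 — a synapomorphy uniting that clade.
Character 2 (derived state 'yes') is unique to Taxon 3 (autapomorphy; uninformative for grouping).
Character 3 (derived state 'yes') is shared by Taxon 2 and Taxon 8 — a synapomorphy uniting that clade.
Character 4: derived state 'yes' in Taxon 3 and Taxon 9 only — synapomorphy for {Taxon 3, Taxon 9}.
Most parsimonious ingroup topology: ((Taxon 5,(Taxon 3,Taxon 9)),(Taxon 8,Taxon 2)).
The clade {Taxon 2, Taxon 8} is supported by Character 3: its derived state 'yes' occurs in exactly those taxa and in no other taxon (including the outgroup).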